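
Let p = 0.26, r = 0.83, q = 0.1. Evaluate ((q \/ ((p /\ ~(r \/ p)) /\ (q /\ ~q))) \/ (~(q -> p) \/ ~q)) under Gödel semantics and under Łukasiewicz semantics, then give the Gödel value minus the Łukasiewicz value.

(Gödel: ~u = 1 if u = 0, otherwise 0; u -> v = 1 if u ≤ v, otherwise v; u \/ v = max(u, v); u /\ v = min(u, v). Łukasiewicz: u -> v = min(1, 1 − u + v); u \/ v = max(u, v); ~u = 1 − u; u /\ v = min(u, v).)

Gödel evaluation:
  (r \/ p) = max(0.83, 0.26) = 0.83
  ~(r \/ p): Gödel ¬ of 0.83 = 0 (operand ≠ 0)
  (p /\ ~(r \/ p)) = min(0.26, 0) = 0
  ~q: Gödel ¬ of 0.1 = 0 (operand ≠ 0)
  (q /\ ~q) = min(0.1, 0) = 0
  ((p /\ ~(r \/ p)) /\ (q /\ ~q)) = min(0, 0) = 0
  (q \/ ((p /\ ~(r \/ p)) /\ (q /\ ~q))) = max(0.1, 0) = 0.1
  (q -> p): 0.1 ≤ 0.26, so result = 1
  ~(q -> p): Gödel ¬ of 1 = 0 (operand ≠ 0)
  ~q: Gödel ¬ of 0.1 = 0 (operand ≠ 0)
  (~(q -> p) \/ ~q) = max(0, 0) = 0
  ((q \/ ((p /\ ~(r \/ p)) /\ (q /\ ~q))) \/ (~(q -> p) \/ ~q)) = max(0.1, 0) = 0.1
  Gödel value = 0.1
Łukasiewicz evaluation:
  (r \/ p) = max(0.83, 0.26) = 0.83
  ~(r \/ p): Łukasiewicz ¬ gives 1 − 0.83 = 0.17
  (p /\ ~(r \/ p)) = min(0.26, 0.17) = 0.17
  ~q: Łukasiewicz ¬ gives 1 − 0.1 = 0.9
  (q /\ ~q) = min(0.1, 0.9) = 0.1
  ((p /\ ~(r \/ p)) /\ (q /\ ~q)) = min(0.17, 0.1) = 0.1
  (q \/ ((p /\ ~(r \/ p)) /\ (q /\ ~q))) = max(0.1, 0.1) = 0.1
  (q -> p): min(1, 1 − 0.1 + 0.26) = 1
  ~(q -> p): Łukasiewicz ¬ gives 1 − 1 = 0
  ~q: Łukasiewicz ¬ gives 1 − 0.1 = 0.9
  (~(q -> p) \/ ~q) = max(0, 0.9) = 0.9
  ((q \/ ((p /\ ~(r \/ p)) /\ (q /\ ~q))) \/ (~(q -> p) \/ ~q)) = max(0.1, 0.9) = 0.9
  Łukasiewicz value = 0.9
Difference: 0.1 − 0.9 = -0.80

-0.80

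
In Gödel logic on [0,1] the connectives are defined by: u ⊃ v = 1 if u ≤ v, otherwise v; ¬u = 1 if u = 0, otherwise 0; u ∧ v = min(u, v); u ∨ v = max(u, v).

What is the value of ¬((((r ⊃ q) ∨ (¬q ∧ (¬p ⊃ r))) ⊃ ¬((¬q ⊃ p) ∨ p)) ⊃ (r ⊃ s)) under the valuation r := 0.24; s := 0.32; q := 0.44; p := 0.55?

0.00

(r ⊃ q): 0.24 ≤ 0.44, so result = 1
¬q: Gödel ¬ of 0.44 = 0 (operand ≠ 0)
¬p: Gödel ¬ of 0.55 = 0 (operand ≠ 0)
(¬p ⊃ r): 0 ≤ 0.24, so result = 1
(¬q ∧ (¬p ⊃ r)) = min(0, 1) = 0
((r ⊃ q) ∨ (¬q ∧ (¬p ⊃ r))) = max(1, 0) = 1
¬q: Gödel ¬ of 0.44 = 0 (operand ≠ 0)
(¬q ⊃ p): 0 ≤ 0.55, so result = 1
((¬q ⊃ p) ∨ p) = max(1, 0.55) = 1
¬((¬q ⊃ p) ∨ p): Gödel ¬ of 1 = 0 (operand ≠ 0)
(((r ⊃ q) ∨ (¬q ∧ (¬p ⊃ r))) ⊃ ¬((¬q ⊃ p) ∨ p)): 1 > 0, so result = 0
(r ⊃ s): 0.24 ≤ 0.32, so result = 1
((((r ⊃ q) ∨ (¬q ∧ (¬p ⊃ r))) ⊃ ¬((¬q ⊃ p) ∨ p)) ⊃ (r ⊃ s)): 0 ≤ 1, so result = 1
¬((((r ⊃ q) ∨ (¬q ∧ (¬p ⊃ r))) ⊃ ¬((¬q ⊃ p) ∨ p)) ⊃ (r ⊃ s)): Gödel ¬ of 1 = 0 (operand ≠ 0)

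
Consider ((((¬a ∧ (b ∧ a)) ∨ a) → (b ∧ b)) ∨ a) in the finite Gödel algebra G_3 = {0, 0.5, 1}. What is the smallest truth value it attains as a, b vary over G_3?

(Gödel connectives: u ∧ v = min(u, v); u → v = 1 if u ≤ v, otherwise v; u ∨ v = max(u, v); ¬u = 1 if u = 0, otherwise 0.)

The minimum is attained at a = 0.5, b = 0:
  ¬a: Gödel ¬ of 0.5 = 0 (operand ≠ 0)
  (b ∧ a) = min(0, 0.5) = 0
  (¬a ∧ (b ∧ a)) = min(0, 0) = 0
  ((¬a ∧ (b ∧ a)) ∨ a) = max(0, 0.5) = 0.5
  (b ∧ b) = min(0, 0) = 0
  (((¬a ∧ (b ∧ a)) ∨ a) → (b ∧ b)): 0.5 > 0, so result = 0
  ((((¬a ∧ (b ∧ a)) ∨ a) → (b ∧ b)) ∨ a) = max(0, 0.5) = 0.5
Checking all 9 assignments confirms none give a value below 0.50.

0.50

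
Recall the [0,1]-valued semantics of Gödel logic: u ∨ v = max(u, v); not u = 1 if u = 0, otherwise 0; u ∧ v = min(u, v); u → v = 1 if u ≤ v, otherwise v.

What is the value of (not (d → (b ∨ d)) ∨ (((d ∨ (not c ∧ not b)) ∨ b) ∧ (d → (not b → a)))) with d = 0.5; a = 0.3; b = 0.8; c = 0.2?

(b ∨ d) = max(0.8, 0.5) = 0.8
(d → (b ∨ d)): 0.5 ≤ 0.8, so result = 1
not (d → (b ∨ d)): Gödel ¬ of 1 = 0 (operand ≠ 0)
not c: Gödel ¬ of 0.2 = 0 (operand ≠ 0)
not b: Gödel ¬ of 0.8 = 0 (operand ≠ 0)
(not c ∧ not b) = min(0, 0) = 0
(d ∨ (not c ∧ not b)) = max(0.5, 0) = 0.5
((d ∨ (not c ∧ not b)) ∨ b) = max(0.5, 0.8) = 0.8
not b: Gödel ¬ of 0.8 = 0 (operand ≠ 0)
(not b → a): 0 ≤ 0.3, so result = 1
(d → (not b → a)): 0.5 ≤ 1, so result = 1
(((d ∨ (not c ∧ not b)) ∨ b) ∧ (d → (not b → a))) = min(0.8, 1) = 0.8
(not (d → (b ∨ d)) ∨ (((d ∨ (not c ∧ not b)) ∨ b) ∧ (d → (not b → a)))) = max(0, 0.8) = 0.8

0.80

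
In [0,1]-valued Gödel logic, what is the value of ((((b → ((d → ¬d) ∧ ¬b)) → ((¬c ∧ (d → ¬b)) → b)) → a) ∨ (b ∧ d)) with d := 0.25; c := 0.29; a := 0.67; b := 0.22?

¬d: Gödel ¬ of 0.25 = 0 (operand ≠ 0)
(d → ¬d): 0.25 > 0, so result = 0
¬b: Gödel ¬ of 0.22 = 0 (operand ≠ 0)
((d → ¬d) ∧ ¬b) = min(0, 0) = 0
(b → ((d → ¬d) ∧ ¬b)): 0.22 > 0, so result = 0
¬c: Gödel ¬ of 0.29 = 0 (operand ≠ 0)
¬b: Gödel ¬ of 0.22 = 0 (operand ≠ 0)
(d → ¬b): 0.25 > 0, so result = 0
(¬c ∧ (d → ¬b)) = min(0, 0) = 0
((¬c ∧ (d → ¬b)) → b): 0 ≤ 0.22, so result = 1
((b → ((d → ¬d) ∧ ¬b)) → ((¬c ∧ (d → ¬b)) → b)): 0 ≤ 1, so result = 1
(((b → ((d → ¬d) ∧ ¬b)) → ((¬c ∧ (d → ¬b)) → b)) → a): 1 > 0.67, so result = 0.67
(b ∧ d) = min(0.22, 0.25) = 0.22
((((b → ((d → ¬d) ∧ ¬b)) → ((¬c ∧ (d → ¬b)) → b)) → a) ∨ (b ∧ d)) = max(0.67, 0.22) = 0.67

0.67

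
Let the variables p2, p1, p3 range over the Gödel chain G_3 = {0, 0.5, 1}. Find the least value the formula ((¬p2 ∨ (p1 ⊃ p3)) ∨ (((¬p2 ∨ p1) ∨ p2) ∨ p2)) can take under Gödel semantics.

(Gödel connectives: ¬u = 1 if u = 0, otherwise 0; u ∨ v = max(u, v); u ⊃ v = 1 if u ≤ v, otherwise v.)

The minimum is attained at p2 = 0.5, p1 = 0.5, p3 = 0:
  ¬p2: Gödel ¬ of 0.5 = 0 (operand ≠ 0)
  (p1 ⊃ p3): 0.5 > 0, so result = 0
  (¬p2 ∨ (p1 ⊃ p3)) = max(0, 0) = 0
  ¬p2: Gödel ¬ of 0.5 = 0 (operand ≠ 0)
  (¬p2 ∨ p1) = max(0, 0.5) = 0.5
  ((¬p2 ∨ p1) ∨ p2) = max(0.5, 0.5) = 0.5
  (((¬p2 ∨ p1) ∨ p2) ∨ p2) = max(0.5, 0.5) = 0.5
  ((¬p2 ∨ (p1 ⊃ p3)) ∨ (((¬p2 ∨ p1) ∨ p2) ∨ p2)) = max(0, 0.5) = 0.5
Checking all 27 assignments confirms none give a value below 0.50.

0.50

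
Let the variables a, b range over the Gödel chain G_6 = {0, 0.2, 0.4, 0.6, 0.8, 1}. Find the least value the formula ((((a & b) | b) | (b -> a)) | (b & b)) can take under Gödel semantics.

0.20

The minimum is attained at a = 0, b = 0.2:
  (a & b) = min(0, 0.2) = 0
  ((a & b) | b) = max(0, 0.2) = 0.2
  (b -> a): 0.2 > 0, so result = 0
  (((a & b) | b) | (b -> a)) = max(0.2, 0) = 0.2
  (b & b) = min(0.2, 0.2) = 0.2
  ((((a & b) | b) | (b -> a)) | (b & b)) = max(0.2, 0.2) = 0.2
Checking all 36 assignments confirms none give a value below 0.20.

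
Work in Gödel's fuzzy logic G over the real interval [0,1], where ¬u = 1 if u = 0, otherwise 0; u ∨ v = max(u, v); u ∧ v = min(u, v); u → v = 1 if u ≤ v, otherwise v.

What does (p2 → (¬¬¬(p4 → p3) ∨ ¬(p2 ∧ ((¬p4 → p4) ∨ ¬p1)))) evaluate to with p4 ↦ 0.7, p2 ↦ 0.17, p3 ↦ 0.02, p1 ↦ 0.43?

(p4 → p3): 0.7 > 0.02, so result = 0.02
¬(p4 → p3): Gödel ¬ of 0.02 = 0 (operand ≠ 0)
¬¬(p4 → p3): Gödel ¬ of 0 = 1 (operand is 0)
¬¬¬(p4 → p3): Gödel ¬ of 1 = 0 (operand ≠ 0)
¬p4: Gödel ¬ of 0.7 = 0 (operand ≠ 0)
(¬p4 → p4): 0 ≤ 0.7, so result = 1
¬p1: Gödel ¬ of 0.43 = 0 (operand ≠ 0)
((¬p4 → p4) ∨ ¬p1) = max(1, 0) = 1
(p2 ∧ ((¬p4 → p4) ∨ ¬p1)) = min(0.17, 1) = 0.17
¬(p2 ∧ ((¬p4 → p4) ∨ ¬p1)): Gödel ¬ of 0.17 = 0 (operand ≠ 0)
(¬¬¬(p4 → p3) ∨ ¬(p2 ∧ ((¬p4 → p4) ∨ ¬p1))) = max(0, 0) = 0
(p2 → (¬¬¬(p4 → p3) ∨ ¬(p2 ∧ ((¬p4 → p4) ∨ ¬p1)))): 0.17 > 0, so result = 0

0.00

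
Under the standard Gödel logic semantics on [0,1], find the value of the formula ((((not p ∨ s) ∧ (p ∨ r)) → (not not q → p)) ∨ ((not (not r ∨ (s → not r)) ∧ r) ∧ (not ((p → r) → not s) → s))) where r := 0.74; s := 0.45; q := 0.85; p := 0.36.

0.45

not p: Gödel ¬ of 0.36 = 0 (operand ≠ 0)
(not p ∨ s) = max(0, 0.45) = 0.45
(p ∨ r) = max(0.36, 0.74) = 0.74
((not p ∨ s) ∧ (p ∨ r)) = min(0.45, 0.74) = 0.45
not q: Gödel ¬ of 0.85 = 0 (operand ≠ 0)
not not q: Gödel ¬ of 0 = 1 (operand is 0)
(not not q → p): 1 > 0.36, so result = 0.36
(((not p ∨ s) ∧ (p ∨ r)) → (not not q → p)): 0.45 > 0.36, so result = 0.36
not r: Gödel ¬ of 0.74 = 0 (operand ≠ 0)
not r: Gödel ¬ of 0.74 = 0 (operand ≠ 0)
(s → not r): 0.45 > 0, so result = 0
(not r ∨ (s → not r)) = max(0, 0) = 0
not (not r ∨ (s → not r)): Gödel ¬ of 0 = 1 (operand is 0)
(not (not r ∨ (s → not r)) ∧ r) = min(1, 0.74) = 0.74
(p → r): 0.36 ≤ 0.74, so result = 1
not s: Gödel ¬ of 0.45 = 0 (operand ≠ 0)
((p → r) → not s): 1 > 0, so result = 0
not ((p → r) → not s): Gödel ¬ of 0 = 1 (operand is 0)
(not ((p → r) → not s) → s): 1 > 0.45, so result = 0.45
((not (not r ∨ (s → not r)) ∧ r) ∧ (not ((p → r) → not s) → s)) = min(0.74, 0.45) = 0.45
((((not p ∨ s) ∧ (p ∨ r)) → (not not q → p)) ∨ ((not (not r ∨ (s → not r)) ∧ r) ∧ (not ((p → r) → not s) → s))) = max(0.36, 0.45) = 0.45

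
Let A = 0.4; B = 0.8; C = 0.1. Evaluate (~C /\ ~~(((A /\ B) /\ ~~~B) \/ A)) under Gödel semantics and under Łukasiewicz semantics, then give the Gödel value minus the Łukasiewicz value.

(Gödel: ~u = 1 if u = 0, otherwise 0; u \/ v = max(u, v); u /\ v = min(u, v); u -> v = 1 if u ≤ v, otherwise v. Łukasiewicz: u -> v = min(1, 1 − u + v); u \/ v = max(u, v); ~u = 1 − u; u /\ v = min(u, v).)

-0.40

Gödel evaluation:
  ~C: Gödel ¬ of 0.1 = 0 (operand ≠ 0)
  (A /\ B) = min(0.4, 0.8) = 0.4
  ~B: Gödel ¬ of 0.8 = 0 (operand ≠ 0)
  ~~B: Gödel ¬ of 0 = 1 (operand is 0)
  ~~~B: Gödel ¬ of 1 = 0 (operand ≠ 0)
  ((A /\ B) /\ ~~~B) = min(0.4, 0) = 0
  (((A /\ B) /\ ~~~B) \/ A) = max(0, 0.4) = 0.4
  ~(((A /\ B) /\ ~~~B) \/ A): Gödel ¬ of 0.4 = 0 (operand ≠ 0)
  ~~(((A /\ B) /\ ~~~B) \/ A): Gödel ¬ of 0 = 1 (operand is 0)
  (~C /\ ~~(((A /\ B) /\ ~~~B) \/ A)) = min(0, 1) = 0
  Gödel value = 0
Łukasiewicz evaluation:
  ~C: Łukasiewicz ¬ gives 1 − 0.1 = 0.9
  (A /\ B) = min(0.4, 0.8) = 0.4
  ~B: Łukasiewicz ¬ gives 1 − 0.8 = 0.2
  ~~B: Łukasiewicz ¬ gives 1 − 0.2 = 0.8
  ~~~B: Łukasiewicz ¬ gives 1 − 0.8 = 0.2
  ((A /\ B) /\ ~~~B) = min(0.4, 0.2) = 0.2
  (((A /\ B) /\ ~~~B) \/ A) = max(0.2, 0.4) = 0.4
  ~(((A /\ B) /\ ~~~B) \/ A): Łukasiewicz ¬ gives 1 − 0.4 = 0.6
  ~~(((A /\ B) /\ ~~~B) \/ A): Łukasiewicz ¬ gives 1 − 0.6 = 0.4
  (~C /\ ~~(((A /\ B) /\ ~~~B) \/ A)) = min(0.9, 0.4) = 0.4
  Łukasiewicz value = 0.4
Difference: 0 − 0.4 = -0.40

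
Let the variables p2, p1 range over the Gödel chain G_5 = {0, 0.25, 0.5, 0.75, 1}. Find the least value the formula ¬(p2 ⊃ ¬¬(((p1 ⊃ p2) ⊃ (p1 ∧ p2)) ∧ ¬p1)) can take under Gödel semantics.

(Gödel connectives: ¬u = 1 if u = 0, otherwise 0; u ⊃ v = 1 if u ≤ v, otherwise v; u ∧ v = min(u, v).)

The minimum is attained at p2 = 0, p1 = 0:
  (p1 ⊃ p2): 0 ≤ 0, so result = 1
  (p1 ∧ p2) = min(0, 0) = 0
  ((p1 ⊃ p2) ⊃ (p1 ∧ p2)): 1 > 0, so result = 0
  ¬p1: Gödel ¬ of 0 = 1 (operand is 0)
  (((p1 ⊃ p2) ⊃ (p1 ∧ p2)) ∧ ¬p1) = min(0, 1) = 0
  ¬(((p1 ⊃ p2) ⊃ (p1 ∧ p2)) ∧ ¬p1): Gödel ¬ of 0 = 1 (operand is 0)
  ¬¬(((p1 ⊃ p2) ⊃ (p1 ∧ p2)) ∧ ¬p1): Gödel ¬ of 1 = 0 (operand ≠ 0)
  (p2 ⊃ ¬¬(((p1 ⊃ p2) ⊃ (p1 ∧ p2)) ∧ ¬p1)): 0 ≤ 0, so result = 1
  ¬(p2 ⊃ ¬¬(((p1 ⊃ p2) ⊃ (p1 ∧ p2)) ∧ ¬p1)): Gödel ¬ of 1 = 0 (operand ≠ 0)
Checking all 25 assignments confirms none give a value below 0.00.

0.00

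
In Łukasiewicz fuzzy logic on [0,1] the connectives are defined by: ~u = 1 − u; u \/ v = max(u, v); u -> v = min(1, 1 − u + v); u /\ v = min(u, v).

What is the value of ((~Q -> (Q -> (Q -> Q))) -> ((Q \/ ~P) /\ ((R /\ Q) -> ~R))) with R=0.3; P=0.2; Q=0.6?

~Q: Łukasiewicz ¬ gives 1 − 0.6 = 0.4
(Q -> Q): min(1, 1 − 0.6 + 0.6) = 1
(Q -> (Q -> Q)): min(1, 1 − 0.6 + 1) = 1
(~Q -> (Q -> (Q -> Q))): min(1, 1 − 0.4 + 1) = 1
~P: Łukasiewicz ¬ gives 1 − 0.2 = 0.8
(Q \/ ~P) = max(0.6, 0.8) = 0.8
(R /\ Q) = min(0.3, 0.6) = 0.3
~R: Łukasiewicz ¬ gives 1 − 0.3 = 0.7
((R /\ Q) -> ~R): min(1, 1 − 0.3 + 0.7) = 1
((Q \/ ~P) /\ ((R /\ Q) -> ~R)) = min(0.8, 1) = 0.8
((~Q -> (Q -> (Q -> Q))) -> ((Q \/ ~P) /\ ((R /\ Q) -> ~R))): min(1, 1 − 1 + 0.8) = 0.8

0.80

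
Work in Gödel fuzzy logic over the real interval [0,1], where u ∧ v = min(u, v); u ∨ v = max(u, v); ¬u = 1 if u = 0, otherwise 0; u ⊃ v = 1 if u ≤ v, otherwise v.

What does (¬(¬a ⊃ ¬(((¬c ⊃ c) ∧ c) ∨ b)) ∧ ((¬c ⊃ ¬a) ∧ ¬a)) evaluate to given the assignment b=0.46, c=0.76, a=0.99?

¬a: Gödel ¬ of 0.99 = 0 (operand ≠ 0)
¬c: Gödel ¬ of 0.76 = 0 (operand ≠ 0)
(¬c ⊃ c): 0 ≤ 0.76, so result = 1
((¬c ⊃ c) ∧ c) = min(1, 0.76) = 0.76
(((¬c ⊃ c) ∧ c) ∨ b) = max(0.76, 0.46) = 0.76
¬(((¬c ⊃ c) ∧ c) ∨ b): Gödel ¬ of 0.76 = 0 (operand ≠ 0)
(¬a ⊃ ¬(((¬c ⊃ c) ∧ c) ∨ b)): 0 ≤ 0, so result = 1
¬(¬a ⊃ ¬(((¬c ⊃ c) ∧ c) ∨ b)): Gödel ¬ of 1 = 0 (operand ≠ 0)
¬c: Gödel ¬ of 0.76 = 0 (operand ≠ 0)
¬a: Gödel ¬ of 0.99 = 0 (operand ≠ 0)
(¬c ⊃ ¬a): 0 ≤ 0, so result = 1
¬a: Gödel ¬ of 0.99 = 0 (operand ≠ 0)
((¬c ⊃ ¬a) ∧ ¬a) = min(1, 0) = 0
(¬(¬a ⊃ ¬(((¬c ⊃ c) ∧ c) ∨ b)) ∧ ((¬c ⊃ ¬a) ∧ ¬a)) = min(0, 0) = 0

0.00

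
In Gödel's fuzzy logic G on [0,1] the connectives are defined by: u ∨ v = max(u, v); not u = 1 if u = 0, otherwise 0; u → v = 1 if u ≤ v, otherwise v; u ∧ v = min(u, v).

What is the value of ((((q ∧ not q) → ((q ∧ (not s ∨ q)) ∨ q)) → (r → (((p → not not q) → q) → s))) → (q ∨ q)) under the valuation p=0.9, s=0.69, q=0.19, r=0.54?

not q: Gödel ¬ of 0.19 = 0 (operand ≠ 0)
(q ∧ not q) = min(0.19, 0) = 0
not s: Gödel ¬ of 0.69 = 0 (operand ≠ 0)
(not s ∨ q) = max(0, 0.19) = 0.19
(q ∧ (not s ∨ q)) = min(0.19, 0.19) = 0.19
((q ∧ (not s ∨ q)) ∨ q) = max(0.19, 0.19) = 0.19
((q ∧ not q) → ((q ∧ (not s ∨ q)) ∨ q)): 0 ≤ 0.19, so result = 1
not q: Gödel ¬ of 0.19 = 0 (operand ≠ 0)
not not q: Gödel ¬ of 0 = 1 (operand is 0)
(p → not not q): 0.9 ≤ 1, so result = 1
((p → not not q) → q): 1 > 0.19, so result = 0.19
(((p → not not q) → q) → s): 0.19 ≤ 0.69, so result = 1
(r → (((p → not not q) → q) → s)): 0.54 ≤ 1, so result = 1
(((q ∧ not q) → ((q ∧ (not s ∨ q)) ∨ q)) → (r → (((p → not not q) → q) → s))): 1 ≤ 1, so result = 1
(q ∨ q) = max(0.19, 0.19) = 0.19
((((q ∧ not q) → ((q ∧ (not s ∨ q)) ∨ q)) → (r → (((p → not not q) → q) → s))) → (q ∨ q)): 1 > 0.19, so result = 0.19

0.19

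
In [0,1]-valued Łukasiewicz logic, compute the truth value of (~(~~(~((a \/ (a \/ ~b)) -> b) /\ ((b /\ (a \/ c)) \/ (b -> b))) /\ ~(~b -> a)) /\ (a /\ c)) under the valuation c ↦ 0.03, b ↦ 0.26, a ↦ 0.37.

~b: Łukasiewicz ¬ gives 1 − 0.26 = 0.74
(a \/ ~b) = max(0.37, 0.74) = 0.74
(a \/ (a \/ ~b)) = max(0.37, 0.74) = 0.74
((a \/ (a \/ ~b)) -> b): min(1, 1 − 0.74 + 0.26) = 0.52
~((a \/ (a \/ ~b)) -> b): Łukasiewicz ¬ gives 1 − 0.52 = 0.48
(a \/ c) = max(0.37, 0.03) = 0.37
(b /\ (a \/ c)) = min(0.26, 0.37) = 0.26
(b -> b): min(1, 1 − 0.26 + 0.26) = 1
((b /\ (a \/ c)) \/ (b -> b)) = max(0.26, 1) = 1
(~((a \/ (a \/ ~b)) -> b) /\ ((b /\ (a \/ c)) \/ (b -> b))) = min(0.48, 1) = 0.48
~(~((a \/ (a \/ ~b)) -> b) /\ ((b /\ (a \/ c)) \/ (b -> b))): Łukasiewicz ¬ gives 1 − 0.48 = 0.52
~~(~((a \/ (a \/ ~b)) -> b) /\ ((b /\ (a \/ c)) \/ (b -> b))): Łukasiewicz ¬ gives 1 − 0.52 = 0.48
~b: Łukasiewicz ¬ gives 1 − 0.26 = 0.74
(~b -> a): min(1, 1 − 0.74 + 0.37) = 0.63
~(~b -> a): Łukasiewicz ¬ gives 1 − 0.63 = 0.37
(~~(~((a \/ (a \/ ~b)) -> b) /\ ((b /\ (a \/ c)) \/ (b -> b))) /\ ~(~b -> a)) = min(0.48, 0.37) = 0.37
~(~~(~((a \/ (a \/ ~b)) -> b) /\ ((b /\ (a \/ c)) \/ (b -> b))) /\ ~(~b -> a)): Łukasiewicz ¬ gives 1 − 0.37 = 0.63
(a /\ c) = min(0.37, 0.03) = 0.03
(~(~~(~((a \/ (a \/ ~b)) -> b) /\ ((b /\ (a \/ c)) \/ (b -> b))) /\ ~(~b -> a)) /\ (a /\ c)) = min(0.63, 0.03) = 0.03

0.03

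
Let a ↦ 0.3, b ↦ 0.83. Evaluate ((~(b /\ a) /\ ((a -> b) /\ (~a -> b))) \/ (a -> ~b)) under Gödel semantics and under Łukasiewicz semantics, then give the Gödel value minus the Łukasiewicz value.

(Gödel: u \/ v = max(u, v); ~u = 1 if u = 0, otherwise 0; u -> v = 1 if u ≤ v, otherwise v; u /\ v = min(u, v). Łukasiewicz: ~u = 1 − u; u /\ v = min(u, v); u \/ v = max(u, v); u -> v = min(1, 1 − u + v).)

-0.87

Gödel evaluation:
  (b /\ a) = min(0.83, 0.3) = 0.3
  ~(b /\ a): Gödel ¬ of 0.3 = 0 (operand ≠ 0)
  (a -> b): 0.3 ≤ 0.83, so result = 1
  ~a: Gödel ¬ of 0.3 = 0 (operand ≠ 0)
  (~a -> b): 0 ≤ 0.83, so result = 1
  ((a -> b) /\ (~a -> b)) = min(1, 1) = 1
  (~(b /\ a) /\ ((a -> b) /\ (~a -> b))) = min(0, 1) = 0
  ~b: Gödel ¬ of 0.83 = 0 (operand ≠ 0)
  (a -> ~b): 0.3 > 0, so result = 0
  ((~(b /\ a) /\ ((a -> b) /\ (~a -> b))) \/ (a -> ~b)) = max(0, 0) = 0
  Gödel value = 0
Łukasiewicz evaluation:
  (b /\ a) = min(0.83, 0.3) = 0.3
  ~(b /\ a): Łukasiewicz ¬ gives 1 − 0.3 = 0.7
  (a -> b): min(1, 1 − 0.3 + 0.83) = 1
  ~a: Łukasiewicz ¬ gives 1 − 0.3 = 0.7
  (~a -> b): min(1, 1 − 0.7 + 0.83) = 1
  ((a -> b) /\ (~a -> b)) = min(1, 1) = 1
  (~(b /\ a) /\ ((a -> b) /\ (~a -> b))) = min(0.7, 1) = 0.7
  ~b: Łukasiewicz ¬ gives 1 − 0.83 = 0.17
  (a -> ~b): min(1, 1 − 0.3 + 0.17) = 0.87
  ((~(b /\ a) /\ ((a -> b) /\ (~a -> b))) \/ (a -> ~b)) = max(0.7, 0.87) = 0.87
  Łukasiewicz value = 0.87
Difference: 0 − 0.87 = -0.87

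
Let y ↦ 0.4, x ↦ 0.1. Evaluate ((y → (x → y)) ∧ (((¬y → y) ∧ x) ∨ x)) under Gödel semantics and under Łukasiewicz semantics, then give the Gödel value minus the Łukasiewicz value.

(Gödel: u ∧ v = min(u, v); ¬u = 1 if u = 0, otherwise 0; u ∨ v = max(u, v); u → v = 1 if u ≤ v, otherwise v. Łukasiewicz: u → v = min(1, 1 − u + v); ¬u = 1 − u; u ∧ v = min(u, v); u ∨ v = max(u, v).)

Gödel evaluation:
  (x → y): 0.1 ≤ 0.4, so result = 1
  (y → (x → y)): 0.4 ≤ 1, so result = 1
  ¬y: Gödel ¬ of 0.4 = 0 (operand ≠ 0)
  (¬y → y): 0 ≤ 0.4, so result = 1
  ((¬y → y) ∧ x) = min(1, 0.1) = 0.1
  (((¬y → y) ∧ x) ∨ x) = max(0.1, 0.1) = 0.1
  ((y → (x → y)) ∧ (((¬y → y) ∧ x) ∨ x)) = min(1, 0.1) = 0.1
  Gödel value = 0.1
Łukasiewicz evaluation:
  (x → y): min(1, 1 − 0.1 + 0.4) = 1
  (y → (x → y)): min(1, 1 − 0.4 + 1) = 1
  ¬y: Łukasiewicz ¬ gives 1 − 0.4 = 0.6
  (¬y → y): min(1, 1 − 0.6 + 0.4) = 0.8
  ((¬y → y) ∧ x) = min(0.8, 0.1) = 0.1
  (((¬y → y) ∧ x) ∨ x) = max(0.1, 0.1) = 0.1
  ((y → (x → y)) ∧ (((¬y → y) ∧ x) ∨ x)) = min(1, 0.1) = 0.1
  Łukasiewicz value = 0.1
Difference: 0.1 − 0.1 = 0.00

0.00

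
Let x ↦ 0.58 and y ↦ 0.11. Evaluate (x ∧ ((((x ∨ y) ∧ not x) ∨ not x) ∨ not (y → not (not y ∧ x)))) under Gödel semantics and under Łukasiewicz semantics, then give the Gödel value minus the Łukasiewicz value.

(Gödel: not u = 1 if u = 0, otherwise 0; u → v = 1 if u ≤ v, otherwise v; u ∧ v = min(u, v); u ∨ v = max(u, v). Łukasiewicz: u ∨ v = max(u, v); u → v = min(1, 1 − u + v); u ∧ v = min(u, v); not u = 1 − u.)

-0.42

Gödel evaluation:
  (x ∨ y) = max(0.58, 0.11) = 0.58
  not x: Gödel ¬ of 0.58 = 0 (operand ≠ 0)
  ((x ∨ y) ∧ not x) = min(0.58, 0) = 0
  not x: Gödel ¬ of 0.58 = 0 (operand ≠ 0)
  (((x ∨ y) ∧ not x) ∨ not x) = max(0, 0) = 0
  not y: Gödel ¬ of 0.11 = 0 (operand ≠ 0)
  (not y ∧ x) = min(0, 0.58) = 0
  not (not y ∧ x): Gödel ¬ of 0 = 1 (operand is 0)
  (y → not (not y ∧ x)): 0.11 ≤ 1, so result = 1
  not (y → not (not y ∧ x)): Gödel ¬ of 1 = 0 (operand ≠ 0)
  ((((x ∨ y) ∧ not x) ∨ not x) ∨ not (y → not (not y ∧ x))) = max(0, 0) = 0
  (x ∧ ((((x ∨ y) ∧ not x) ∨ not x) ∨ not (y → not (not y ∧ x)))) = min(0.58, 0) = 0
  Gödel value = 0
Łukasiewicz evaluation:
  (x ∨ y) = max(0.58, 0.11) = 0.58
  not x: Łukasiewicz ¬ gives 1 − 0.58 = 0.42
  ((x ∨ y) ∧ not x) = min(0.58, 0.42) = 0.42
  not x: Łukasiewicz ¬ gives 1 − 0.58 = 0.42
  (((x ∨ y) ∧ not x) ∨ not x) = max(0.42, 0.42) = 0.42
  not y: Łukasiewicz ¬ gives 1 − 0.11 = 0.89
  (not y ∧ x) = min(0.89, 0.58) = 0.58
  not (not y ∧ x): Łukasiewicz ¬ gives 1 − 0.58 = 0.42
  (y → not (not y ∧ x)): min(1, 1 − 0.11 + 0.42) = 1
  not (y → not (not y ∧ x)): Łukasiewicz ¬ gives 1 − 1 = 0
  ((((x ∨ y) ∧ not x) ∨ not x) ∨ not (y → not (not y ∧ x))) = max(0.42, 0) = 0.42
  (x ∧ ((((x ∨ y) ∧ not x) ∨ not x) ∨ not (y → not (not y ∧ x)))) = min(0.58, 0.42) = 0.42
  Łukasiewicz value = 0.42
Difference: 0 − 0.42 = -0.42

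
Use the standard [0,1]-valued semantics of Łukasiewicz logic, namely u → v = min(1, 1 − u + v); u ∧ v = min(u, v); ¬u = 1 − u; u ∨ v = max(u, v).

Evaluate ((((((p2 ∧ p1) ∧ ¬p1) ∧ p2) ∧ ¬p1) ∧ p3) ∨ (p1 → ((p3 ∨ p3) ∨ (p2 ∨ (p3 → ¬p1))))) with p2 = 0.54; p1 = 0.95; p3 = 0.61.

(p2 ∧ p1) = min(0.54, 0.95) = 0.54
¬p1: Łukasiewicz ¬ gives 1 − 0.95 = 0.05
((p2 ∧ p1) ∧ ¬p1) = min(0.54, 0.05) = 0.05
(((p2 ∧ p1) ∧ ¬p1) ∧ p2) = min(0.05, 0.54) = 0.05
¬p1: Łukasiewicz ¬ gives 1 − 0.95 = 0.05
((((p2 ∧ p1) ∧ ¬p1) ∧ p2) ∧ ¬p1) = min(0.05, 0.05) = 0.05
(((((p2 ∧ p1) ∧ ¬p1) ∧ p2) ∧ ¬p1) ∧ p3) = min(0.05, 0.61) = 0.05
(p3 ∨ p3) = max(0.61, 0.61) = 0.61
¬p1: Łukasiewicz ¬ gives 1 − 0.95 = 0.05
(p3 → ¬p1): min(1, 1 − 0.61 + 0.05) = 0.44
(p2 ∨ (p3 → ¬p1)) = max(0.54, 0.44) = 0.54
((p3 ∨ p3) ∨ (p2 ∨ (p3 → ¬p1))) = max(0.61, 0.54) = 0.61
(p1 → ((p3 ∨ p3) ∨ (p2 ∨ (p3 → ¬p1)))): min(1, 1 − 0.95 + 0.61) = 0.66
((((((p2 ∧ p1) ∧ ¬p1) ∧ p2) ∧ ¬p1) ∧ p3) ∨ (p1 → ((p3 ∨ p3) ∨ (p2 ∨ (p3 → ¬p1))))) = max(0.05, 0.66) = 0.66

0.66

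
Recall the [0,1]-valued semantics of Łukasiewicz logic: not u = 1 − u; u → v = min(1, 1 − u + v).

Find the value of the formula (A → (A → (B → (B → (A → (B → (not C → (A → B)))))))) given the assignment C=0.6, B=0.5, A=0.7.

1.00

not C: Łukasiewicz ¬ gives 1 − 0.6 = 0.4
(A → B): min(1, 1 − 0.7 + 0.5) = 0.8
(not C → (A → B)): min(1, 1 − 0.4 + 0.8) = 1
(B → (not C → (A → B))): min(1, 1 − 0.5 + 1) = 1
(A → (B → (not C → (A → B)))): min(1, 1 − 0.7 + 1) = 1
(B → (A → (B → (not C → (A → B))))): min(1, 1 − 0.5 + 1) = 1
(B → (B → (A → (B → (not C → (A → B)))))): min(1, 1 − 0.5 + 1) = 1
(A → (B → (B → (A → (B → (not C → (A → B))))))): min(1, 1 − 0.7 + 1) = 1
(A → (A → (B → (B → (A → (B → (not C → (A → B)))))))): min(1, 1 − 0.7 + 1) = 1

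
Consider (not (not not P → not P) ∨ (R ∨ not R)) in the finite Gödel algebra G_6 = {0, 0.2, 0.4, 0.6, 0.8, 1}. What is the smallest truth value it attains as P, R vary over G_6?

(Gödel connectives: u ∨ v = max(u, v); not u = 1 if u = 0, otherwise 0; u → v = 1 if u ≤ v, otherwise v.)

The minimum is attained at P = 0, R = 0.2:
  not P: Gödel ¬ of 0 = 1 (operand is 0)
  not not P: Gödel ¬ of 1 = 0 (operand ≠ 0)
  not P: Gödel ¬ of 0 = 1 (operand is 0)
  (not not P → not P): 0 ≤ 1, so result = 1
  not (not not P → not P): Gödel ¬ of 1 = 0 (operand ≠ 0)
  not R: Gödel ¬ of 0.2 = 0 (operand ≠ 0)
  (R ∨ not R) = max(0.2, 0) = 0.2
  (not (not not P → not P) ∨ (R ∨ not R)) = max(0, 0.2) = 0.2
Checking all 36 assignments confirms none give a value below 0.20.

0.20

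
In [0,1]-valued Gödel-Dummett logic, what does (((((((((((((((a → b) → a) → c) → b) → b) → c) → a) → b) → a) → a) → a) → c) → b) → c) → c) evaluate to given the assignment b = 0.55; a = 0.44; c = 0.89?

0.89

(a → b): 0.44 ≤ 0.55, so result = 1
((a → b) → a): 1 > 0.44, so result = 0.44
(((a → b) → a) → c): 0.44 ≤ 0.89, so result = 1
((((a → b) → a) → c) → b): 1 > 0.55, so result = 0.55
(((((a → b) → a) → c) → b) → b): 0.55 ≤ 0.55, so result = 1
((((((a → b) → a) → c) → b) → b) → c): 1 > 0.89, so result = 0.89
(((((((a → b) → a) → c) → b) → b) → c) → a): 0.89 > 0.44, so result = 0.44
((((((((a → b) → a) → c) → b) → b) → c) → a) → b): 0.44 ≤ 0.55, so result = 1
(((((((((a → b) → a) → c) → b) → b) → c) → a) → b) → a): 1 > 0.44, so result = 0.44
((((((((((a → b) → a) → c) → b) → b) → c) → a) → b) → a) → a): 0.44 ≤ 0.44, so result = 1
(((((((((((a → b) → a) → c) → b) → b) → c) → a) → b) → a) → a) → a): 1 > 0.44, so result = 0.44
((((((((((((a → b) → a) → c) → b) → b) → c) → a) → b) → a) → a) → a) → c): 0.44 ≤ 0.89, so result = 1
(((((((((((((a → b) → a) → c) → b) → b) → c) → a) → b) → a) → a) → a) → c) → b): 1 > 0.55, so result = 0.55
((((((((((((((a → b) → a) → c) → b) → b) → c) → a) → b) → a) → a) → a) → c) → b) → c): 0.55 ≤ 0.89, so result = 1
(((((((((((((((a → b) → a) → c) → b) → b) → c) → a) → b) → a) → a) → a) → c) → b) → c) → c): 1 > 0.89, so result = 0.89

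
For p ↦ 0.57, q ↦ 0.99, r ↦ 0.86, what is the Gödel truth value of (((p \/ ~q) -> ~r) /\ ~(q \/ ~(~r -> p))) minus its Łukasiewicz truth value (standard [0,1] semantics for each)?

-0.01

Gödel evaluation:
  ~q: Gödel ¬ of 0.99 = 0 (operand ≠ 0)
  (p \/ ~q) = max(0.57, 0) = 0.57
  ~r: Gödel ¬ of 0.86 = 0 (operand ≠ 0)
  ((p \/ ~q) -> ~r): 0.57 > 0, so result = 0
  ~r: Gödel ¬ of 0.86 = 0 (operand ≠ 0)
  (~r -> p): 0 ≤ 0.57, so result = 1
  ~(~r -> p): Gödel ¬ of 1 = 0 (operand ≠ 0)
  (q \/ ~(~r -> p)) = max(0.99, 0) = 0.99
  ~(q \/ ~(~r -> p)): Gödel ¬ of 0.99 = 0 (operand ≠ 0)
  (((p \/ ~q) -> ~r) /\ ~(q \/ ~(~r -> p))) = min(0, 0) = 0
  Gödel value = 0
Łukasiewicz evaluation:
  ~q: Łukasiewicz ¬ gives 1 − 0.99 = 0.01
  (p \/ ~q) = max(0.57, 0.01) = 0.57
  ~r: Łukasiewicz ¬ gives 1 − 0.86 = 0.14
  ((p \/ ~q) -> ~r): min(1, 1 − 0.57 + 0.14) = 0.57
  ~r: Łukasiewicz ¬ gives 1 − 0.86 = 0.14
  (~r -> p): min(1, 1 − 0.14 + 0.57) = 1
  ~(~r -> p): Łukasiewicz ¬ gives 1 − 1 = 0
  (q \/ ~(~r -> p)) = max(0.99, 0) = 0.99
  ~(q \/ ~(~r -> p)): Łukasiewicz ¬ gives 1 − 0.99 = 0.01
  (((p \/ ~q) -> ~r) /\ ~(q \/ ~(~r -> p))) = min(0.57, 0.01) = 0.01
  Łukasiewicz value = 0.01
Difference: 0 − 0.01 = -0.01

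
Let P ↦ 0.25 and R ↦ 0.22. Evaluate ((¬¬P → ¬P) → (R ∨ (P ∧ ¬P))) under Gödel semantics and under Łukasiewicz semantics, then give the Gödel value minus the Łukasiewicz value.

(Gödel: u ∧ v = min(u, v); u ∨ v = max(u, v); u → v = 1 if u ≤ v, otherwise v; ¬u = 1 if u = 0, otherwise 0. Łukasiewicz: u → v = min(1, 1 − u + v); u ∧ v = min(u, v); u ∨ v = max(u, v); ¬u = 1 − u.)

0.75

Gödel evaluation:
  ¬P: Gödel ¬ of 0.25 = 0 (operand ≠ 0)
  ¬¬P: Gödel ¬ of 0 = 1 (operand is 0)
  ¬P: Gödel ¬ of 0.25 = 0 (operand ≠ 0)
  (¬¬P → ¬P): 1 > 0, so result = 0
  ¬P: Gödel ¬ of 0.25 = 0 (operand ≠ 0)
  (P ∧ ¬P) = min(0.25, 0) = 0
  (R ∨ (P ∧ ¬P)) = max(0.22, 0) = 0.22
  ((¬¬P → ¬P) → (R ∨ (P ∧ ¬P))): 0 ≤ 0.22, so result = 1
  Gödel value = 1
Łukasiewicz evaluation:
  ¬P: Łukasiewicz ¬ gives 1 − 0.25 = 0.75
  ¬¬P: Łukasiewicz ¬ gives 1 − 0.75 = 0.25
  ¬P: Łukasiewicz ¬ gives 1 − 0.25 = 0.75
  (¬¬P → ¬P): min(1, 1 − 0.25 + 0.75) = 1
  ¬P: Łukasiewicz ¬ gives 1 − 0.25 = 0.75
  (P ∧ ¬P) = min(0.25, 0.75) = 0.25
  (R ∨ (P ∧ ¬P)) = max(0.22, 0.25) = 0.25
  ((¬¬P → ¬P) → (R ∨ (P ∧ ¬P))): min(1, 1 − 1 + 0.25) = 0.25
  Łukasiewicz value = 0.25
Difference: 1 − 0.25 = 0.75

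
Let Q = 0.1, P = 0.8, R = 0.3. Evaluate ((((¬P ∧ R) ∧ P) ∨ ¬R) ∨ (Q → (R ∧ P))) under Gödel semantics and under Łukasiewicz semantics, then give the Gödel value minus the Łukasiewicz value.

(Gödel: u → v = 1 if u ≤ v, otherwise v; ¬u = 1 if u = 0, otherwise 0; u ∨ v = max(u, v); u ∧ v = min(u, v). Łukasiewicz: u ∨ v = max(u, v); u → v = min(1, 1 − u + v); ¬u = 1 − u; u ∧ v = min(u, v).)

0.00

Gödel evaluation:
  ¬P: Gödel ¬ of 0.8 = 0 (operand ≠ 0)
  (¬P ∧ R) = min(0, 0.3) = 0
  ((¬P ∧ R) ∧ P) = min(0, 0.8) = 0
  ¬R: Gödel ¬ of 0.3 = 0 (operand ≠ 0)
  (((¬P ∧ R) ∧ P) ∨ ¬R) = max(0, 0) = 0
  (R ∧ P) = min(0.3, 0.8) = 0.3
  (Q → (R ∧ P)): 0.1 ≤ 0.3, so result = 1
  ((((¬P ∧ R) ∧ P) ∨ ¬R) ∨ (Q → (R ∧ P))) = max(0, 1) = 1
  Gödel value = 1
Łukasiewicz evaluation:
  ¬P: Łukasiewicz ¬ gives 1 − 0.8 = 0.2
  (¬P ∧ R) = min(0.2, 0.3) = 0.2
  ((¬P ∧ R) ∧ P) = min(0.2, 0.8) = 0.2
  ¬R: Łukasiewicz ¬ gives 1 − 0.3 = 0.7
  (((¬P ∧ R) ∧ P) ∨ ¬R) = max(0.2, 0.7) = 0.7
  (R ∧ P) = min(0.3, 0.8) = 0.3
  (Q → (R ∧ P)): min(1, 1 − 0.1 + 0.3) = 1
  ((((¬P ∧ R) ∧ P) ∨ ¬R) ∨ (Q → (R ∧ P))) = max(0.7, 1) = 1
  Łukasiewicz value = 1
Difference: 1 − 1 = 0.00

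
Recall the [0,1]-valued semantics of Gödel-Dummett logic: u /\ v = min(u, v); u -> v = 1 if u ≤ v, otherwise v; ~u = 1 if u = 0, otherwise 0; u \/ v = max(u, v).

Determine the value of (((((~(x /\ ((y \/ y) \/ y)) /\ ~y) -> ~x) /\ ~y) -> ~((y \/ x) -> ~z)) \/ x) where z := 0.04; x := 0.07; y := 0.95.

(y \/ y) = max(0.95, 0.95) = 0.95
((y \/ y) \/ y) = max(0.95, 0.95) = 0.95
(x /\ ((y \/ y) \/ y)) = min(0.07, 0.95) = 0.07
~(x /\ ((y \/ y) \/ y)): Gödel ¬ of 0.07 = 0 (operand ≠ 0)
~y: Gödel ¬ of 0.95 = 0 (operand ≠ 0)
(~(x /\ ((y \/ y) \/ y)) /\ ~y) = min(0, 0) = 0
~x: Gödel ¬ of 0.07 = 0 (operand ≠ 0)
((~(x /\ ((y \/ y) \/ y)) /\ ~y) -> ~x): 0 ≤ 0, so result = 1
~y: Gödel ¬ of 0.95 = 0 (operand ≠ 0)
(((~(x /\ ((y \/ y) \/ y)) /\ ~y) -> ~x) /\ ~y) = min(1, 0) = 0
(y \/ x) = max(0.95, 0.07) = 0.95
~z: Gödel ¬ of 0.04 = 0 (operand ≠ 0)
((y \/ x) -> ~z): 0.95 > 0, so result = 0
~((y \/ x) -> ~z): Gödel ¬ of 0 = 1 (operand is 0)
((((~(x /\ ((y \/ y) \/ y)) /\ ~y) -> ~x) /\ ~y) -> ~((y \/ x) -> ~z)): 0 ≤ 1, so result = 1
(((((~(x /\ ((y \/ y) \/ y)) /\ ~y) -> ~x) /\ ~y) -> ~((y \/ x) -> ~z)) \/ x) = max(1, 0.07) = 1

1.00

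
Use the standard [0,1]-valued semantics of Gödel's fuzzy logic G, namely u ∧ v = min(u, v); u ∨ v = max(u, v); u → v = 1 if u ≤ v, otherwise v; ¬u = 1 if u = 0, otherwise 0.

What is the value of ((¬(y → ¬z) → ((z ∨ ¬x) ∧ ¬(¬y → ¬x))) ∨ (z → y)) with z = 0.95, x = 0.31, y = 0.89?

0.89

¬z: Gödel ¬ of 0.95 = 0 (operand ≠ 0)
(y → ¬z): 0.89 > 0, so result = 0
¬(y → ¬z): Gödel ¬ of 0 = 1 (operand is 0)
¬x: Gödel ¬ of 0.31 = 0 (operand ≠ 0)
(z ∨ ¬x) = max(0.95, 0) = 0.95
¬y: Gödel ¬ of 0.89 = 0 (operand ≠ 0)
¬x: Gödel ¬ of 0.31 = 0 (operand ≠ 0)
(¬y → ¬x): 0 ≤ 0, so result = 1
¬(¬y → ¬x): Gödel ¬ of 1 = 0 (operand ≠ 0)
((z ∨ ¬x) ∧ ¬(¬y → ¬x)) = min(0.95, 0) = 0
(¬(y → ¬z) → ((z ∨ ¬x) ∧ ¬(¬y → ¬x))): 1 > 0, so result = 0
(z → y): 0.95 > 0.89, so result = 0.89
((¬(y → ¬z) → ((z ∨ ¬x) ∧ ¬(¬y → ¬x))) ∨ (z → y)) = max(0, 0.89) = 0.89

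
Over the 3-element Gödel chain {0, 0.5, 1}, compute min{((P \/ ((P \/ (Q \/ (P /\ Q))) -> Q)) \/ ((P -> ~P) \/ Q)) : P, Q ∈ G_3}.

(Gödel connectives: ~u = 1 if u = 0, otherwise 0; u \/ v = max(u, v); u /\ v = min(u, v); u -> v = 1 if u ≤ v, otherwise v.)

The minimum is attained at P = 0.5, Q = 0:
  (P /\ Q) = min(0.5, 0) = 0
  (Q \/ (P /\ Q)) = max(0, 0) = 0
  (P \/ (Q \/ (P /\ Q))) = max(0.5, 0) = 0.5
  ((P \/ (Q \/ (P /\ Q))) -> Q): 0.5 > 0, so result = 0
  (P \/ ((P \/ (Q \/ (P /\ Q))) -> Q)) = max(0.5, 0) = 0.5
  ~P: Gödel ¬ of 0.5 = 0 (operand ≠ 0)
  (P -> ~P): 0.5 > 0, so result = 0
  ((P -> ~P) \/ Q) = max(0, 0) = 0
  ((P \/ ((P \/ (Q \/ (P /\ Q))) -> Q)) \/ ((P -> ~P) \/ Q)) = max(0.5, 0) = 0.5
Checking all 9 assignments confirms none give a value below 0.50.

0.50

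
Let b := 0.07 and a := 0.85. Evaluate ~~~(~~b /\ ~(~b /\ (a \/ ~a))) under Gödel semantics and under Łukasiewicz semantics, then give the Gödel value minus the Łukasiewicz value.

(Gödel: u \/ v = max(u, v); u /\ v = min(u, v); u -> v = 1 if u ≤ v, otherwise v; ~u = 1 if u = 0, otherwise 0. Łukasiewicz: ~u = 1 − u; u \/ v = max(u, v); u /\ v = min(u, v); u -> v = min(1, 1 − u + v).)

Gödel evaluation:
  ~b: Gödel ¬ of 0.07 = 0 (operand ≠ 0)
  ~~b: Gödel ¬ of 0 = 1 (operand is 0)
  ~b: Gödel ¬ of 0.07 = 0 (operand ≠ 0)
  ~a: Gödel ¬ of 0.85 = 0 (operand ≠ 0)
  (a \/ ~a) = max(0.85, 0) = 0.85
  (~b /\ (a \/ ~a)) = min(0, 0.85) = 0
  ~(~b /\ (a \/ ~a)): Gödel ¬ of 0 = 1 (operand is 0)
  (~~b /\ ~(~b /\ (a \/ ~a))) = min(1, 1) = 1
  ~(~~b /\ ~(~b /\ (a \/ ~a))): Gödel ¬ of 1 = 0 (operand ≠ 0)
  ~~(~~b /\ ~(~b /\ (a \/ ~a))): Gödel ¬ of 0 = 1 (operand is 0)
  ~~~(~~b /\ ~(~b /\ (a \/ ~a))): Gödel ¬ of 1 = 0 (operand ≠ 0)
  Gödel value = 0
Łukasiewicz evaluation:
  ~b: Łukasiewicz ¬ gives 1 − 0.07 = 0.93
  ~~b: Łukasiewicz ¬ gives 1 − 0.93 = 0.07
  ~b: Łukasiewicz ¬ gives 1 − 0.07 = 0.93
  ~a: Łukasiewicz ¬ gives 1 − 0.85 = 0.15
  (a \/ ~a) = max(0.85, 0.15) = 0.85
  (~b /\ (a \/ ~a)) = min(0.93, 0.85) = 0.85
  ~(~b /\ (a \/ ~a)): Łukasiewicz ¬ gives 1 − 0.85 = 0.15
  (~~b /\ ~(~b /\ (a \/ ~a))) = min(0.07, 0.15) = 0.07
  ~(~~b /\ ~(~b /\ (a \/ ~a))): Łukasiewicz ¬ gives 1 − 0.07 = 0.93
  ~~(~~b /\ ~(~b /\ (a \/ ~a))): Łukasiewicz ¬ gives 1 − 0.93 = 0.07
  ~~~(~~b /\ ~(~b /\ (a \/ ~a))): Łukasiewicz ¬ gives 1 − 0.07 = 0.93
  Łukasiewicz value = 0.93
Difference: 0 − 0.93 = -0.93

-0.93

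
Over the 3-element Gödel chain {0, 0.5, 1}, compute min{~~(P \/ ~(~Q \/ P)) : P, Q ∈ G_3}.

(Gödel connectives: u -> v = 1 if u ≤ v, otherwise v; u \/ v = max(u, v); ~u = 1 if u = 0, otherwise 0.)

0.00

The minimum is attained at P = 0, Q = 0:
  ~Q: Gödel ¬ of 0 = 1 (operand is 0)
  (~Q \/ P) = max(1, 0) = 1
  ~(~Q \/ P): Gödel ¬ of 1 = 0 (operand ≠ 0)
  (P \/ ~(~Q \/ P)) = max(0, 0) = 0
  ~(P \/ ~(~Q \/ P)): Gödel ¬ of 0 = 1 (operand is 0)
  ~~(P \/ ~(~Q \/ P)): Gödel ¬ of 1 = 0 (operand ≠ 0)
Checking all 9 assignments confirms none give a value below 0.00.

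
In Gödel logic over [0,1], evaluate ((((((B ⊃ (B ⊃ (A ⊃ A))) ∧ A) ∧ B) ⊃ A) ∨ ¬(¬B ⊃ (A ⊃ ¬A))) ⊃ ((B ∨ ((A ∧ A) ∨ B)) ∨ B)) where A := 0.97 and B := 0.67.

(A ⊃ A): 0.97 ≤ 0.97, so result = 1
(B ⊃ (A ⊃ A)): 0.67 ≤ 1, so result = 1
(B ⊃ (B ⊃ (A ⊃ A))): 0.67 ≤ 1, so result = 1
((B ⊃ (B ⊃ (A ⊃ A))) ∧ A) = min(1, 0.97) = 0.97
(((B ⊃ (B ⊃ (A ⊃ A))) ∧ A) ∧ B) = min(0.97, 0.67) = 0.67
((((B ⊃ (B ⊃ (A ⊃ A))) ∧ A) ∧ B) ⊃ A): 0.67 ≤ 0.97, so result = 1
¬B: Gödel ¬ of 0.67 = 0 (operand ≠ 0)
¬A: Gödel ¬ of 0.97 = 0 (operand ≠ 0)
(A ⊃ ¬A): 0.97 > 0, so result = 0
(¬B ⊃ (A ⊃ ¬A)): 0 ≤ 0, so result = 1
¬(¬B ⊃ (A ⊃ ¬A)): Gödel ¬ of 1 = 0 (operand ≠ 0)
(((((B ⊃ (B ⊃ (A ⊃ A))) ∧ A) ∧ B) ⊃ A) ∨ ¬(¬B ⊃ (A ⊃ ¬A))) = max(1, 0) = 1
(A ∧ A) = min(0.97, 0.97) = 0.97
((A ∧ A) ∨ B) = max(0.97, 0.67) = 0.97
(B ∨ ((A ∧ A) ∨ B)) = max(0.67, 0.97) = 0.97
((B ∨ ((A ∧ A) ∨ B)) ∨ B) = max(0.97, 0.67) = 0.97
((((((B ⊃ (B ⊃ (A ⊃ A))) ∧ A) ∧ B) ⊃ A) ∨ ¬(¬B ⊃ (A ⊃ ¬A))) ⊃ ((B ∨ ((A ∧ A) ∨ B)) ∨ B)): 1 > 0.97, so result = 0.97

0.97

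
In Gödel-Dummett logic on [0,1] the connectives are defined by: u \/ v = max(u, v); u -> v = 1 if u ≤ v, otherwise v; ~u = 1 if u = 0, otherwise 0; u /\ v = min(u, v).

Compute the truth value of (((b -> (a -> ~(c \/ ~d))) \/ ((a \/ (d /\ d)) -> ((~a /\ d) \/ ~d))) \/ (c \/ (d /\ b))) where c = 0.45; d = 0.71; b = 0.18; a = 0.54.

0.45

~d: Gödel ¬ of 0.71 = 0 (operand ≠ 0)
(c \/ ~d) = max(0.45, 0) = 0.45
~(c \/ ~d): Gödel ¬ of 0.45 = 0 (operand ≠ 0)
(a -> ~(c \/ ~d)): 0.54 > 0, so result = 0
(b -> (a -> ~(c \/ ~d))): 0.18 > 0, so result = 0
(d /\ d) = min(0.71, 0.71) = 0.71
(a \/ (d /\ d)) = max(0.54, 0.71) = 0.71
~a: Gödel ¬ of 0.54 = 0 (operand ≠ 0)
(~a /\ d) = min(0, 0.71) = 0
~d: Gödel ¬ of 0.71 = 0 (operand ≠ 0)
((~a /\ d) \/ ~d) = max(0, 0) = 0
((a \/ (d /\ d)) -> ((~a /\ d) \/ ~d)): 0.71 > 0, so result = 0
((b -> (a -> ~(c \/ ~d))) \/ ((a \/ (d /\ d)) -> ((~a /\ d) \/ ~d))) = max(0, 0) = 0
(d /\ b) = min(0.71, 0.18) = 0.18
(c \/ (d /\ b)) = max(0.45, 0.18) = 0.45
(((b -> (a -> ~(c \/ ~d))) \/ ((a \/ (d /\ d)) -> ((~a /\ d) \/ ~d))) \/ (c \/ (d /\ b))) = max(0, 0.45) = 0.45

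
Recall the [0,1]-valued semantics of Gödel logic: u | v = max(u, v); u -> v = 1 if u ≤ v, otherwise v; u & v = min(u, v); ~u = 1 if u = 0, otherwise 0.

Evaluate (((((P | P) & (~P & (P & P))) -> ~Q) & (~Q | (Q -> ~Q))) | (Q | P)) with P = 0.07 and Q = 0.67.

0.67

(P | P) = max(0.07, 0.07) = 0.07
~P: Gödel ¬ of 0.07 = 0 (operand ≠ 0)
(P & P) = min(0.07, 0.07) = 0.07
(~P & (P & P)) = min(0, 0.07) = 0
((P | P) & (~P & (P & P))) = min(0.07, 0) = 0
~Q: Gödel ¬ of 0.67 = 0 (operand ≠ 0)
(((P | P) & (~P & (P & P))) -> ~Q): 0 ≤ 0, so result = 1
~Q: Gödel ¬ of 0.67 = 0 (operand ≠ 0)
~Q: Gödel ¬ of 0.67 = 0 (operand ≠ 0)
(Q -> ~Q): 0.67 > 0, so result = 0
(~Q | (Q -> ~Q)) = max(0, 0) = 0
((((P | P) & (~P & (P & P))) -> ~Q) & (~Q | (Q -> ~Q))) = min(1, 0) = 0
(Q | P) = max(0.67, 0.07) = 0.67
(((((P | P) & (~P & (P & P))) -> ~Q) & (~Q | (Q -> ~Q))) | (Q | P)) = max(0, 0.67) = 0.67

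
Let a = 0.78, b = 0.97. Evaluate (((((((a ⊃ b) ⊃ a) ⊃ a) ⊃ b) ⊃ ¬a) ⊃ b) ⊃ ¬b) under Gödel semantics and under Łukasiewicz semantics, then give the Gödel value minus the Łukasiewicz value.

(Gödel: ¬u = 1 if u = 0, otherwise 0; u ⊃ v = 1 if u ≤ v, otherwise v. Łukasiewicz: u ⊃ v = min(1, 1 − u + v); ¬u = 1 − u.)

-0.03

Gödel evaluation:
  (a ⊃ b): 0.78 ≤ 0.97, so result = 1
  ((a ⊃ b) ⊃ a): 1 > 0.78, so result = 0.78
  (((a ⊃ b) ⊃ a) ⊃ a): 0.78 ≤ 0.78, so result = 1
  ((((a ⊃ b) ⊃ a) ⊃ a) ⊃ b): 1 > 0.97, so result = 0.97
  ¬a: Gödel ¬ of 0.78 = 0 (operand ≠ 0)
  (((((a ⊃ b) ⊃ a) ⊃ a) ⊃ b) ⊃ ¬a): 0.97 > 0, so result = 0
  ((((((a ⊃ b) ⊃ a) ⊃ a) ⊃ b) ⊃ ¬a) ⊃ b): 0 ≤ 0.97, so result = 1
  ¬b: Gödel ¬ of 0.97 = 0 (operand ≠ 0)
  (((((((a ⊃ b) ⊃ a) ⊃ a) ⊃ b) ⊃ ¬a) ⊃ b) ⊃ ¬b): 1 > 0, so result = 0
  Gödel value = 0
Łukasiewicz evaluation:
  (a ⊃ b): min(1, 1 − 0.78 + 0.97) = 1
  ((a ⊃ b) ⊃ a): min(1, 1 − 1 + 0.78) = 0.78
  (((a ⊃ b) ⊃ a) ⊃ a): min(1, 1 − 0.78 + 0.78) = 1
  ((((a ⊃ b) ⊃ a) ⊃ a) ⊃ b): min(1, 1 − 1 + 0.97) = 0.97
  ¬a: Łukasiewicz ¬ gives 1 − 0.78 = 0.22
  (((((a ⊃ b) ⊃ a) ⊃ a) ⊃ b) ⊃ ¬a): min(1, 1 − 0.97 + 0.22) = 0.25
  ((((((a ⊃ b) ⊃ a) ⊃ a) ⊃ b) ⊃ ¬a) ⊃ b): min(1, 1 − 0.25 + 0.97) = 1
  ¬b: Łukasiewicz ¬ gives 1 − 0.97 = 0.03
  (((((((a ⊃ b) ⊃ a) ⊃ a) ⊃ b) ⊃ ¬a) ⊃ b) ⊃ ¬b): min(1, 1 − 1 + 0.03) = 0.03
  Łukasiewicz value = 0.03
Difference: 0 − 0.03 = -0.03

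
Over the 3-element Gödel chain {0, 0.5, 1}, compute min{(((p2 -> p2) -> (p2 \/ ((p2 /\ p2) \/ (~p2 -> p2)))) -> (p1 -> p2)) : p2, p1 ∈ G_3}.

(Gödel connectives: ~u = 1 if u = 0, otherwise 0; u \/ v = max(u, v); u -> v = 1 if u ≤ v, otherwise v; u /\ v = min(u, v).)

The minimum is attained at p2 = 0.5, p1 = 1:
  (p2 -> p2): 0.5 ≤ 0.5, so result = 1
  (p2 /\ p2) = min(0.5, 0.5) = 0.5
  ~p2: Gödel ¬ of 0.5 = 0 (operand ≠ 0)
  (~p2 -> p2): 0 ≤ 0.5, so result = 1
  ((p2 /\ p2) \/ (~p2 -> p2)) = max(0.5, 1) = 1
  (p2 \/ ((p2 /\ p2) \/ (~p2 -> p2))) = max(0.5, 1) = 1
  ((p2 -> p2) -> (p2 \/ ((p2 /\ p2) \/ (~p2 -> p2)))): 1 ≤ 1, so result = 1
  (p1 -> p2): 1 > 0.5, so result = 0.5
  (((p2 -> p2) -> (p2 \/ ((p2 /\ p2) \/ (~p2 -> p2)))) -> (p1 -> p2)): 1 > 0.5, so result = 0.5
Checking all 9 assignments confirms none give a value below 0.50.

0.50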